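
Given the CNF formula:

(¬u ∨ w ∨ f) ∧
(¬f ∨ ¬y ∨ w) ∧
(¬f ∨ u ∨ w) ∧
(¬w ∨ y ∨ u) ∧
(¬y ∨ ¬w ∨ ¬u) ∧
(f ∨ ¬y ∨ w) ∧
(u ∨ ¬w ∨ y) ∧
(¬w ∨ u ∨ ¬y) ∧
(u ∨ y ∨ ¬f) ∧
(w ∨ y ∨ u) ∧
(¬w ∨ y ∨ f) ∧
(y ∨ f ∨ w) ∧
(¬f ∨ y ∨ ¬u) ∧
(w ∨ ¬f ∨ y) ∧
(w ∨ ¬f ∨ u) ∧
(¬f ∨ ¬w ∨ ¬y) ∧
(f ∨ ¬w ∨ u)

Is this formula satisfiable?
No

No, the formula is not satisfiable.

No assignment of truth values to the variables can make all 17 clauses true simultaneously.

The formula is UNSAT (unsatisfiable).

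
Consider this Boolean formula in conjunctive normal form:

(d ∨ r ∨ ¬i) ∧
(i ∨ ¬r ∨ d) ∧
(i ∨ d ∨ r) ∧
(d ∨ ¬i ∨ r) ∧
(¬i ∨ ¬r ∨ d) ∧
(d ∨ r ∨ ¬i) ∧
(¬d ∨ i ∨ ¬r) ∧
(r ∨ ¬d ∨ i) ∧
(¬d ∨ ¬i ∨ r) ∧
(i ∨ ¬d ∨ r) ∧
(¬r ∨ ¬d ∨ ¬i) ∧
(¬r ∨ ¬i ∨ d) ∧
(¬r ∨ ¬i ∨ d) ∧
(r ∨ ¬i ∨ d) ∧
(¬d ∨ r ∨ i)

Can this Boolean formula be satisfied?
No

No, the formula is not satisfiable.

No assignment of truth values to the variables can make all 15 clauses true simultaneously.

The formula is UNSAT (unsatisfiable).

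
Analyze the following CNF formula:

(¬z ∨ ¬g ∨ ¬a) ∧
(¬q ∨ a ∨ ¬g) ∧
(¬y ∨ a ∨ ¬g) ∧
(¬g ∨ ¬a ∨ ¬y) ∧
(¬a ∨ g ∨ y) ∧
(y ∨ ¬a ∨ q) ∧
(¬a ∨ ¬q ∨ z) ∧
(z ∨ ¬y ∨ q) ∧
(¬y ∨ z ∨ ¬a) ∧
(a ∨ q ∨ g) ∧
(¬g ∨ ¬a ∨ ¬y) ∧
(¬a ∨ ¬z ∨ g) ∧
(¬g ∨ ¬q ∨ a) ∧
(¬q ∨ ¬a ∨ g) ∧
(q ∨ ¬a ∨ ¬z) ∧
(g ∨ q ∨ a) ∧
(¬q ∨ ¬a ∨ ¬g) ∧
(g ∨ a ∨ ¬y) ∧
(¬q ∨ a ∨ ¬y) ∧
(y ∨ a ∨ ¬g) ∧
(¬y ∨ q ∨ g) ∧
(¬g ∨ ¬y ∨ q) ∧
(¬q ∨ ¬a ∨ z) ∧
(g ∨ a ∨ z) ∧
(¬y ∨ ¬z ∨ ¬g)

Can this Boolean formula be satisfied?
Yes

Yes, the formula is satisfiable.

One satisfying assignment is: g=False, z=True, q=True, a=False, y=False

Verification: With this assignment, all 25 clauses evaluate to true.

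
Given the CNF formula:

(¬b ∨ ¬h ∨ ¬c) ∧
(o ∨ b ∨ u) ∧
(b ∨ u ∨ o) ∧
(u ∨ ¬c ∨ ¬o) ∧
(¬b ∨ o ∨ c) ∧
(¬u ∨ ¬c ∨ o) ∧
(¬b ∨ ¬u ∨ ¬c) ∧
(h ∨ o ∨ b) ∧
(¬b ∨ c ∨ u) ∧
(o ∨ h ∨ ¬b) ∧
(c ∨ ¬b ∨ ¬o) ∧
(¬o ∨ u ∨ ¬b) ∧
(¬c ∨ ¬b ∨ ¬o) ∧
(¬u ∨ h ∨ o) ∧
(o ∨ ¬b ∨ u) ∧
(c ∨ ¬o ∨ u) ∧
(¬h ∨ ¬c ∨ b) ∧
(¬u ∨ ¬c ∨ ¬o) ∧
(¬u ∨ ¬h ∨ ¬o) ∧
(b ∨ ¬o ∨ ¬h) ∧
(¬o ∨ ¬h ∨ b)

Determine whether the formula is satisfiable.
Yes

Yes, the formula is satisfiable.

One satisfying assignment is: u=True, b=False, o=False, c=False, h=True

Verification: With this assignment, all 21 clauses evaluate to true.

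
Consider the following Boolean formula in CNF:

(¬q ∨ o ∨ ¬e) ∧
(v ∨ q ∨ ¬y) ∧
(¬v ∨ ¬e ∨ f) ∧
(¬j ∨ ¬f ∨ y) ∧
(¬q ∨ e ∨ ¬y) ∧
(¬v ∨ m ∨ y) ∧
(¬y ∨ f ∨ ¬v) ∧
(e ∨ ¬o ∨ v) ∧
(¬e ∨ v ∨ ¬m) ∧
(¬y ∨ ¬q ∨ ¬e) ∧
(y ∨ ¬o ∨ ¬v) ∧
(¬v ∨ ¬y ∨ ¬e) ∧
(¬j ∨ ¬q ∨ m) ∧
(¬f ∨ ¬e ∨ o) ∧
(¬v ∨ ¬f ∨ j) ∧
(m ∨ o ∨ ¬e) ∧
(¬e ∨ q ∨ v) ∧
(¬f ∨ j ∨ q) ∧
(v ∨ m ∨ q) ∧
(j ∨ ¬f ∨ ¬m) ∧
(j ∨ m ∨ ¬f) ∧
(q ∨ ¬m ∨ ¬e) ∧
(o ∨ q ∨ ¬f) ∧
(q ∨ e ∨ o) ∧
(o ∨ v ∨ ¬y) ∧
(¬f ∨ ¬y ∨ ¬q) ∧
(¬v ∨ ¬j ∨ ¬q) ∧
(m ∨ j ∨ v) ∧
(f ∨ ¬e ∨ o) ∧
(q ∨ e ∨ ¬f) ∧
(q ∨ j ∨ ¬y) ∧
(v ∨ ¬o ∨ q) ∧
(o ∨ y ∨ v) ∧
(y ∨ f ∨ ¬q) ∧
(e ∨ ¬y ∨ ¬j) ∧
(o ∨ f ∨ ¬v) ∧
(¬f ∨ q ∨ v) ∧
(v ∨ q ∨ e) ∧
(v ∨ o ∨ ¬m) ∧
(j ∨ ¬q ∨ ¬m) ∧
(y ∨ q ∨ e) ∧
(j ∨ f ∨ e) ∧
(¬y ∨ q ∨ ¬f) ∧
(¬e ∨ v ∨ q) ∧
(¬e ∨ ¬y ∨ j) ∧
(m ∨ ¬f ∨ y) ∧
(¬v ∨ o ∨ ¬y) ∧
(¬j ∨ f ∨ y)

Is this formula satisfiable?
No

No, the formula is not satisfiable.

No assignment of truth values to the variables can make all 48 clauses true simultaneously.

The formula is UNSAT (unsatisfiable).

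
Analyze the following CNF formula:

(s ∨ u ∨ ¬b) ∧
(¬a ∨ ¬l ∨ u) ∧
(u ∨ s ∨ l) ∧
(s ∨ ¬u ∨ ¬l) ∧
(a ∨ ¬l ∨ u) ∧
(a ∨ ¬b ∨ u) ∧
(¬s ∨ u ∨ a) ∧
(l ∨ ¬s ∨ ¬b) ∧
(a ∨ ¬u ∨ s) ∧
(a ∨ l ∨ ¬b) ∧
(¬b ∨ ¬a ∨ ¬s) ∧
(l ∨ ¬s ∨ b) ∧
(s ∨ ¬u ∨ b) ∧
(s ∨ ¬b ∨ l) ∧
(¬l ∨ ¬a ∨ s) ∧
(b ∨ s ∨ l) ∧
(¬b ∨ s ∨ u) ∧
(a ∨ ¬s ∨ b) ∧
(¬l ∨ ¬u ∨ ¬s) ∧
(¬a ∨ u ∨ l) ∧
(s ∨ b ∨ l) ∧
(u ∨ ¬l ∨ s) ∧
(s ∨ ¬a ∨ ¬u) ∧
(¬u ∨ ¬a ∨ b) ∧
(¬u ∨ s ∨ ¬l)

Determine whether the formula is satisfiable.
No

No, the formula is not satisfiable.

No assignment of truth values to the variables can make all 25 clauses true simultaneously.

The formula is UNSAT (unsatisfiable).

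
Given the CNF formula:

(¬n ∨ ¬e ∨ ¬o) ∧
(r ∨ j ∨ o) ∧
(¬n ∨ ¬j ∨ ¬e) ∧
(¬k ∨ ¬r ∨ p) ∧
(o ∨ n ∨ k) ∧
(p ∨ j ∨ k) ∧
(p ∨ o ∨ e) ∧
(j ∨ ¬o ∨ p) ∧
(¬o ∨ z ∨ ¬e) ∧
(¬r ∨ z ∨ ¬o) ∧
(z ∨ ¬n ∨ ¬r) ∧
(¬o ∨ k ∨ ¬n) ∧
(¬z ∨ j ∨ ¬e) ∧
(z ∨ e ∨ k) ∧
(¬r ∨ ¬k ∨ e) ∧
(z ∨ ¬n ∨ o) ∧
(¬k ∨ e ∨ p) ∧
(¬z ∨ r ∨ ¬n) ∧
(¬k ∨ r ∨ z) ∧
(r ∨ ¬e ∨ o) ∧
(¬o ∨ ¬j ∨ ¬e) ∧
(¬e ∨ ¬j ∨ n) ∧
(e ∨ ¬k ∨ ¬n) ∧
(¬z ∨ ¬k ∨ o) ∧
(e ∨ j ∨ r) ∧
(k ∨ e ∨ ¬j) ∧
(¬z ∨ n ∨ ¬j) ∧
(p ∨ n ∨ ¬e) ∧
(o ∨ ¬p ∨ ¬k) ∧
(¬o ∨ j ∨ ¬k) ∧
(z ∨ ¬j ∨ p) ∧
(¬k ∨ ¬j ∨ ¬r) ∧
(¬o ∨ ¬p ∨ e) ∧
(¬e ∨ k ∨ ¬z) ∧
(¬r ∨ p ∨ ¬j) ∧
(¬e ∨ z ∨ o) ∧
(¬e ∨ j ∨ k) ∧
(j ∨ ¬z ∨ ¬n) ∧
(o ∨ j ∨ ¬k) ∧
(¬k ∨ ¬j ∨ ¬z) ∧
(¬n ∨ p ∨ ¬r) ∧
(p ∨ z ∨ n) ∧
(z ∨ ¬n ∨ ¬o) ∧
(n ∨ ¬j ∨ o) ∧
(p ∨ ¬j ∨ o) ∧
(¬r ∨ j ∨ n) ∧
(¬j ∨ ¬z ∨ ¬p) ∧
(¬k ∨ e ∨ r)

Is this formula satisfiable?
No

No, the formula is not satisfiable.

No assignment of truth values to the variables can make all 48 clauses true simultaneously.

The formula is UNSAT (unsatisfiable).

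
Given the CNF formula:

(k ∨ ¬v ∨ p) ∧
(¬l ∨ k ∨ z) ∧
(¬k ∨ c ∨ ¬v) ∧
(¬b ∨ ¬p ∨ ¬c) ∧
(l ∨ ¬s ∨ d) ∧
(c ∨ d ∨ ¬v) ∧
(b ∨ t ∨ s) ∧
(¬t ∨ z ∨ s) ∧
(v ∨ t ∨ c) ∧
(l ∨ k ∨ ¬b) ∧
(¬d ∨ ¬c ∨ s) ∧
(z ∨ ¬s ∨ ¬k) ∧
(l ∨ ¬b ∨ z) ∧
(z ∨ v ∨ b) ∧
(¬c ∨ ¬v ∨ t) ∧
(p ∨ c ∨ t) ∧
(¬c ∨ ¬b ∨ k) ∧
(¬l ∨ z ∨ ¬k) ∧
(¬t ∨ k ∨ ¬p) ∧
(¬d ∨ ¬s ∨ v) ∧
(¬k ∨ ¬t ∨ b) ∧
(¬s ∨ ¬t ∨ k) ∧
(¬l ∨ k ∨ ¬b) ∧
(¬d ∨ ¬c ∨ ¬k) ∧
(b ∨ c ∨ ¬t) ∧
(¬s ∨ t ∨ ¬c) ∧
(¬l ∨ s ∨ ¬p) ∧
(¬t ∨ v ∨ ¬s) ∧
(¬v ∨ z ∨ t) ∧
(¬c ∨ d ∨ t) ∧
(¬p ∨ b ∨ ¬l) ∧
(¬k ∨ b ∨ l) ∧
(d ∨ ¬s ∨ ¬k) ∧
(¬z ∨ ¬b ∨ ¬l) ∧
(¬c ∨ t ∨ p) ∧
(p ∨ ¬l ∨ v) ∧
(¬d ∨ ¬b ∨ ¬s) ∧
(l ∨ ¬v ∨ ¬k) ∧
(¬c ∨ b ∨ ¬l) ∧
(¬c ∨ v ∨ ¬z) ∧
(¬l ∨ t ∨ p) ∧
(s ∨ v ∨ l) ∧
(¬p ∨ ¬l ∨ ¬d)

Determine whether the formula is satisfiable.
Yes

Yes, the formula is satisfiable.

One satisfying assignment is: d=True, k=False, t=False, p=True, z=True, l=False, b=False, v=True, c=False, s=True

Verification: With this assignment, all 43 clauses evaluate to true.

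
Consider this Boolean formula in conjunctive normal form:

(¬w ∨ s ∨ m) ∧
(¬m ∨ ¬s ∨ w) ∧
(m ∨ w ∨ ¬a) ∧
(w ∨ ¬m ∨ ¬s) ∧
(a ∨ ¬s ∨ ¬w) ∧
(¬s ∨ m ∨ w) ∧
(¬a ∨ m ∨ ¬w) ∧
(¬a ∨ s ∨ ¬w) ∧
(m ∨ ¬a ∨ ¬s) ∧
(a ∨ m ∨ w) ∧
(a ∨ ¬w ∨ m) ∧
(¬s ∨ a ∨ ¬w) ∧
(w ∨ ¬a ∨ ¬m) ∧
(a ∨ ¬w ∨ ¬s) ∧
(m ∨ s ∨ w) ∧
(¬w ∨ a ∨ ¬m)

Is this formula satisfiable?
Yes

Yes, the formula is satisfiable.

One satisfying assignment is: s=False, a=False, m=True, w=False

Verification: With this assignment, all 16 clauses evaluate to true.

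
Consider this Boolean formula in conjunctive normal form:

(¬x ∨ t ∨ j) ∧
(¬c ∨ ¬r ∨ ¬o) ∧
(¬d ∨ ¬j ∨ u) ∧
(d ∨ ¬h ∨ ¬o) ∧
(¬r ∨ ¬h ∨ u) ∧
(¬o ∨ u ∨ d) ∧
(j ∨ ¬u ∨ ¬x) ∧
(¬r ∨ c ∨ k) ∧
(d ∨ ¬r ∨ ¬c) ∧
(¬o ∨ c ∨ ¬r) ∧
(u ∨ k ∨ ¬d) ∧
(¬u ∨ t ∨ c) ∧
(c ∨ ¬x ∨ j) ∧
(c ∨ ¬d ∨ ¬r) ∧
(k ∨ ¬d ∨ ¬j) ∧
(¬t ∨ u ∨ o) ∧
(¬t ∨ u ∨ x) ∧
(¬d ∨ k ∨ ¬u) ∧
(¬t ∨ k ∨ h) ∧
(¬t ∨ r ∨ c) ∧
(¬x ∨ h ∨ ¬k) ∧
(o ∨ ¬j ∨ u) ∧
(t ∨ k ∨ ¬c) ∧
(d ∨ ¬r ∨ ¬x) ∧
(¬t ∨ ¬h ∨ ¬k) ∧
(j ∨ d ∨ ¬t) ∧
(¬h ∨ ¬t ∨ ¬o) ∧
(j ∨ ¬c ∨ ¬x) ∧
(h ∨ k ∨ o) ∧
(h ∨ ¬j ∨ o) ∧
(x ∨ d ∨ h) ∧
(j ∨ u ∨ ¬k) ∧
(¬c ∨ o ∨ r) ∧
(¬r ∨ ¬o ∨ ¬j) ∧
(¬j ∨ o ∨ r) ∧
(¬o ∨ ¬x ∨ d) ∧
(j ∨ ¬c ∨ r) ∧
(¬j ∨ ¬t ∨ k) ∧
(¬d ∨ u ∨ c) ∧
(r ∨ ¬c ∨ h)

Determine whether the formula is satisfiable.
Yes

Yes, the formula is satisfiable.

One satisfying assignment is: d=False, u=False, r=False, h=True, t=False, x=False, o=False, j=False, k=False, c=False

Verification: With this assignment, all 40 clauses evaluate to true.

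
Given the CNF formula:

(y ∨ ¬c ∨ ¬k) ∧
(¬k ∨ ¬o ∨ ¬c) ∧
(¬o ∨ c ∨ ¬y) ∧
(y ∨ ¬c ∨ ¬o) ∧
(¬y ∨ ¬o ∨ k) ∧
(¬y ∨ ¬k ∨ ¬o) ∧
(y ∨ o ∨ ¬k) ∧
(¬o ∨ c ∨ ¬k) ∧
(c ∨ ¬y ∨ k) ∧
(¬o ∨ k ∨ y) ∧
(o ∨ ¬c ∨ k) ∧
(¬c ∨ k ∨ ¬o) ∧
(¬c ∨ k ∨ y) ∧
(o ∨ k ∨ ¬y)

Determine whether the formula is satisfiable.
Yes

Yes, the formula is satisfiable.

One satisfying assignment is: o=False, k=False, y=False, c=False

Verification: With this assignment, all 14 clauses evaluate to true.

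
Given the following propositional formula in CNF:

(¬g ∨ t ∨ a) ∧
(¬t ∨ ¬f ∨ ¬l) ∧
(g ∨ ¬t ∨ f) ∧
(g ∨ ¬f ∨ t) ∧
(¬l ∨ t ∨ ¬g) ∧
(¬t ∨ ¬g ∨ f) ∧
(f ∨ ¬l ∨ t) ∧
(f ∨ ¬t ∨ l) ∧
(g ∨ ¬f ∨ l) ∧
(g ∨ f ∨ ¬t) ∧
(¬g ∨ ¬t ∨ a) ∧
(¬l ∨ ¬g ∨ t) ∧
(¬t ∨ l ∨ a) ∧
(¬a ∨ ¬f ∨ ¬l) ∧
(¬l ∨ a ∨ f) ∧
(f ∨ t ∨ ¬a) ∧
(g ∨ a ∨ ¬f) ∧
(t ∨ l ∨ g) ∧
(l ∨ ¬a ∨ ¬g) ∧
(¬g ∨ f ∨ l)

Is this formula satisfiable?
No

No, the formula is not satisfiable.

No assignment of truth values to the variables can make all 20 clauses true simultaneously.

The formula is UNSAT (unsatisfiable).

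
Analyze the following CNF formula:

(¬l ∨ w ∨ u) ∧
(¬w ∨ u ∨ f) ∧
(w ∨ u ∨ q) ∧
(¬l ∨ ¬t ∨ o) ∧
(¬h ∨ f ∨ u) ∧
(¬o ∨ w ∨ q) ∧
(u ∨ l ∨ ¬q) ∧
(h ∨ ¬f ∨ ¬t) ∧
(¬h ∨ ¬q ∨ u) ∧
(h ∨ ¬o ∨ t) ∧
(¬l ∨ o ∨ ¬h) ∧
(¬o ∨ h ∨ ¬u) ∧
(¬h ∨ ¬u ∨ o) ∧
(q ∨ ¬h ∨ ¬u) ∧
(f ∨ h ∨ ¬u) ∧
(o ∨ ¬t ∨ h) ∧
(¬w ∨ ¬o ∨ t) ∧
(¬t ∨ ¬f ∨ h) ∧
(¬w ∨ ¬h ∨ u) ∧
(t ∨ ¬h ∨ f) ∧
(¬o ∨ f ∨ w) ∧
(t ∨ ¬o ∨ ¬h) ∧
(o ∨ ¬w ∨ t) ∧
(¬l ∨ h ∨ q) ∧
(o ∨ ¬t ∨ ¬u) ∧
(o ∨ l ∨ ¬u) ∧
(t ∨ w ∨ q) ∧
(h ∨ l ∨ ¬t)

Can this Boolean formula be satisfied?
Yes

Yes, the formula is satisfiable.

One satisfying assignment is: f=True, q=True, w=False, u=True, o=False, t=False, h=False, l=True

Verification: With this assignment, all 28 clauses evaluate to true.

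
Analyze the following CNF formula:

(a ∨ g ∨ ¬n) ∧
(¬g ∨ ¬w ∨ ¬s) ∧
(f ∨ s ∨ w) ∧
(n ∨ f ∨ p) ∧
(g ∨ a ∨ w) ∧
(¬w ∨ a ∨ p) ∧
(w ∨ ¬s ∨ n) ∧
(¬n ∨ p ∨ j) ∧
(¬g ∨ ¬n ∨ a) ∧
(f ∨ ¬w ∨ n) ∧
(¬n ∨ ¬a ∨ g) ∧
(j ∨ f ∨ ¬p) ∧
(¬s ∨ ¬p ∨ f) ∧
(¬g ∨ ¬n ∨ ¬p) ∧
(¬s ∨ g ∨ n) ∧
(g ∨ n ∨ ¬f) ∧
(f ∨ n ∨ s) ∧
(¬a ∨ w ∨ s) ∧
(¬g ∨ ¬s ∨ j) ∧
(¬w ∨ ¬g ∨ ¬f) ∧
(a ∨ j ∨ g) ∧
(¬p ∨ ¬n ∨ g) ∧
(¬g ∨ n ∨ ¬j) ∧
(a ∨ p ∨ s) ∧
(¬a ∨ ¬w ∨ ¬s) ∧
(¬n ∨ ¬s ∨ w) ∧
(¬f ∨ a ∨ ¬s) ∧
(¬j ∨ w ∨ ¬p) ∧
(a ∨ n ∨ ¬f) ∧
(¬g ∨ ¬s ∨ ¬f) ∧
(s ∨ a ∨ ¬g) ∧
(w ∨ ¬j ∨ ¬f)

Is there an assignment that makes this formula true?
Yes

Yes, the formula is satisfiable.

One satisfying assignment is: j=True, g=True, s=False, p=False, n=True, w=True, a=True, f=False

Verification: With this assignment, all 32 clauses evaluate to true.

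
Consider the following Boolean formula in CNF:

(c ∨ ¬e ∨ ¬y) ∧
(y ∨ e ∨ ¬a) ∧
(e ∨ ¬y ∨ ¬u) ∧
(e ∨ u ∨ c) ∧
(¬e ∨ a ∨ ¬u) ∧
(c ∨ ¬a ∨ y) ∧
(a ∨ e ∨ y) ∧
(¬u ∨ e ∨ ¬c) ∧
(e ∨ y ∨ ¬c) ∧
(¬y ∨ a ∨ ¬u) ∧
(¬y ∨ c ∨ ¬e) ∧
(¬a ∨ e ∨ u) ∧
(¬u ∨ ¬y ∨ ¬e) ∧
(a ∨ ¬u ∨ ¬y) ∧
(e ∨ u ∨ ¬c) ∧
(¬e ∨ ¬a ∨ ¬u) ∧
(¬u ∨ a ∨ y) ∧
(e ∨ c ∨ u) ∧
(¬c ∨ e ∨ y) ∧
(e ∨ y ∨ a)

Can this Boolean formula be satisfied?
Yes

Yes, the formula is satisfiable.

One satisfying assignment is: e=True, a=False, y=False, c=False, u=False

Verification: With this assignment, all 20 clauses evaluate to true.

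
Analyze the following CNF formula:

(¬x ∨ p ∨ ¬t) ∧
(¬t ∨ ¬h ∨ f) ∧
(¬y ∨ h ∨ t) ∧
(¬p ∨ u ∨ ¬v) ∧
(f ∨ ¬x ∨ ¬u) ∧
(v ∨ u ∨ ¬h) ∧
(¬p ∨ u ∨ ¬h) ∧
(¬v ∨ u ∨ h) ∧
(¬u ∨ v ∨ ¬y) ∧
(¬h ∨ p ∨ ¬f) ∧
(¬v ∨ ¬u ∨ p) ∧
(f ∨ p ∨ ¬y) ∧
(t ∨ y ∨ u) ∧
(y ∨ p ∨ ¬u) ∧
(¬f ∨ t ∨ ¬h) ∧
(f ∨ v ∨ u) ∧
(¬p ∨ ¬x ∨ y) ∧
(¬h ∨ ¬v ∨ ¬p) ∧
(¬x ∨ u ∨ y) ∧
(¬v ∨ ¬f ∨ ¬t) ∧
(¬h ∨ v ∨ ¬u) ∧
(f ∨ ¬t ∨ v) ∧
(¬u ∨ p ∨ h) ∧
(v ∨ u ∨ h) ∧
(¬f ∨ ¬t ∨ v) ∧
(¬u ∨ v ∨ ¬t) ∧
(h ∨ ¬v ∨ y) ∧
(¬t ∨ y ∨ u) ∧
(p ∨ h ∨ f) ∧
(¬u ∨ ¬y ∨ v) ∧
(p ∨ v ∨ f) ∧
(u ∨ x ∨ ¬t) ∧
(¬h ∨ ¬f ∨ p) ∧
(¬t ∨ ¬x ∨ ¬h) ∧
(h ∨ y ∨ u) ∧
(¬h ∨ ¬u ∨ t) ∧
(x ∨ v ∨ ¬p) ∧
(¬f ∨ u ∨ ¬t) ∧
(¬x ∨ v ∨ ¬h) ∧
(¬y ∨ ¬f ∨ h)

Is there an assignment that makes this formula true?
Yes

Yes, the formula is satisfiable.

One satisfying assignment is: u=True, h=False, y=True, x=False, p=True, t=True, f=False, v=True

Verification: With this assignment, all 40 clauses evaluate to true.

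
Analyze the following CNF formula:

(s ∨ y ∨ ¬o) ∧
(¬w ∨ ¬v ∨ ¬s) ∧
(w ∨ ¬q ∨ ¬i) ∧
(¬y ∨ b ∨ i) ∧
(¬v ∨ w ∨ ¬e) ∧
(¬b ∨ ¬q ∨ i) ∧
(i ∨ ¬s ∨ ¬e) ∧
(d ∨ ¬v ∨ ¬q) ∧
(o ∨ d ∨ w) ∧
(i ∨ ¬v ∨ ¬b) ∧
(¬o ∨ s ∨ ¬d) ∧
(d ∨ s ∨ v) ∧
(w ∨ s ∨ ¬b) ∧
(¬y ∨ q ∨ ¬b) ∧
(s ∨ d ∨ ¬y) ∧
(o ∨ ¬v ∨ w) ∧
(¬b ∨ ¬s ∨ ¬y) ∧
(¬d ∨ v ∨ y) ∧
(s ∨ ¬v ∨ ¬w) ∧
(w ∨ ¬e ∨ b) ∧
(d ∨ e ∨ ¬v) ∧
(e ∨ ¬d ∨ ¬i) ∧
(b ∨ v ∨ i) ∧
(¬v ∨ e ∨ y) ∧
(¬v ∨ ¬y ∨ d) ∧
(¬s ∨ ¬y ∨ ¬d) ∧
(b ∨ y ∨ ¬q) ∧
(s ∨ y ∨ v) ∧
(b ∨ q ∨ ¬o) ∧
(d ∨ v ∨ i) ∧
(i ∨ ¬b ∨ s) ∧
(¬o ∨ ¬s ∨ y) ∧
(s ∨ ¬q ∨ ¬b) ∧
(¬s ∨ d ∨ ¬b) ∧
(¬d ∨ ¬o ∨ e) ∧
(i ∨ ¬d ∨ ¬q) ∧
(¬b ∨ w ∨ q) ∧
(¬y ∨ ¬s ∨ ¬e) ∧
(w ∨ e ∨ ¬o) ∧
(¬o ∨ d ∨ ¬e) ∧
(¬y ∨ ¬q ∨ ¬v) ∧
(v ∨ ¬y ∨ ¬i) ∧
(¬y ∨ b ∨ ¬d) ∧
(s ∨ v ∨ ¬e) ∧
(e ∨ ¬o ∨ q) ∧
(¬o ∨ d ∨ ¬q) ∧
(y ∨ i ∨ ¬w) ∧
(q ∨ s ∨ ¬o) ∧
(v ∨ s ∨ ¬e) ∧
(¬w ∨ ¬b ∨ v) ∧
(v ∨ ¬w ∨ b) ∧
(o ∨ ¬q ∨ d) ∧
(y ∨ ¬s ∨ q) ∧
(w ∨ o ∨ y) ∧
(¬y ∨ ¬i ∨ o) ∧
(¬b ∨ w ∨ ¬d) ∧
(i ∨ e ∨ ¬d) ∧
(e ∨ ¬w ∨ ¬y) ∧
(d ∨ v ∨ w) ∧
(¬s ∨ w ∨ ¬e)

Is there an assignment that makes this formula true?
No

No, the formula is not satisfiable.

No assignment of truth values to the variables can make all 60 clauses true simultaneously.

The formula is UNSAT (unsatisfiable).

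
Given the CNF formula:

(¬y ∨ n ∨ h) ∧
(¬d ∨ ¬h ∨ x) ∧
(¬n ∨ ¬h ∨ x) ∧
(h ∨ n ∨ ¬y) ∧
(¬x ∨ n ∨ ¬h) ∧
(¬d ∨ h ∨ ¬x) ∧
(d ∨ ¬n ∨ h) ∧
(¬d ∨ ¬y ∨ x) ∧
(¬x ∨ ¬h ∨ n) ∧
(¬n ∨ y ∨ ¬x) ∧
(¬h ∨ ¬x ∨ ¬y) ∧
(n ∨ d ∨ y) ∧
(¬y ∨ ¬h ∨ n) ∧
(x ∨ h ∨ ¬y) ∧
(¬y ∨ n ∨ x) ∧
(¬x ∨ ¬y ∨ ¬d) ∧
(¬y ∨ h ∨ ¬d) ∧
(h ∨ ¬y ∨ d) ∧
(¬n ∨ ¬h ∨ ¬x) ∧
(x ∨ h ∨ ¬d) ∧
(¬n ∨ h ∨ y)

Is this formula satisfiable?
No

No, the formula is not satisfiable.

No assignment of truth values to the variables can make all 21 clauses true simultaneously.

The formula is UNSAT (unsatisfiable).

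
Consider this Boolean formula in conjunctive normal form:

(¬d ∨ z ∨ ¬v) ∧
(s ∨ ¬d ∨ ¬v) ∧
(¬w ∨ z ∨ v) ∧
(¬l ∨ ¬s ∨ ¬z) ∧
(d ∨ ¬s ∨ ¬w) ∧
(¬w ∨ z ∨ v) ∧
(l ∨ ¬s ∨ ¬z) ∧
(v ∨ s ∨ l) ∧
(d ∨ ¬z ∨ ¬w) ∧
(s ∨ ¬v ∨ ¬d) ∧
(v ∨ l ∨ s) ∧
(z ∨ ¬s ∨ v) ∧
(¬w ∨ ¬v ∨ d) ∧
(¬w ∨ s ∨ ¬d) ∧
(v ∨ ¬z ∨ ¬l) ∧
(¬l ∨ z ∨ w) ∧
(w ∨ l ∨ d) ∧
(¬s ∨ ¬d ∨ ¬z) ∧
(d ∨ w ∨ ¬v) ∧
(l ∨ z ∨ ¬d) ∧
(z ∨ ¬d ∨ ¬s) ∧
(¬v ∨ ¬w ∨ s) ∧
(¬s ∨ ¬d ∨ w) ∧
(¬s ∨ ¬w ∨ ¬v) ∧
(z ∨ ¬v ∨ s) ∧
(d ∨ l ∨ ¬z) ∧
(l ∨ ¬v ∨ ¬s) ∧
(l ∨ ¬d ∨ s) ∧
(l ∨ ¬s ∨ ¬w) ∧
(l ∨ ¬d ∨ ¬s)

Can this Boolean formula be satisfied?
No

No, the formula is not satisfiable.

No assignment of truth values to the variables can make all 30 clauses true simultaneously.

The formula is UNSAT (unsatisfiable).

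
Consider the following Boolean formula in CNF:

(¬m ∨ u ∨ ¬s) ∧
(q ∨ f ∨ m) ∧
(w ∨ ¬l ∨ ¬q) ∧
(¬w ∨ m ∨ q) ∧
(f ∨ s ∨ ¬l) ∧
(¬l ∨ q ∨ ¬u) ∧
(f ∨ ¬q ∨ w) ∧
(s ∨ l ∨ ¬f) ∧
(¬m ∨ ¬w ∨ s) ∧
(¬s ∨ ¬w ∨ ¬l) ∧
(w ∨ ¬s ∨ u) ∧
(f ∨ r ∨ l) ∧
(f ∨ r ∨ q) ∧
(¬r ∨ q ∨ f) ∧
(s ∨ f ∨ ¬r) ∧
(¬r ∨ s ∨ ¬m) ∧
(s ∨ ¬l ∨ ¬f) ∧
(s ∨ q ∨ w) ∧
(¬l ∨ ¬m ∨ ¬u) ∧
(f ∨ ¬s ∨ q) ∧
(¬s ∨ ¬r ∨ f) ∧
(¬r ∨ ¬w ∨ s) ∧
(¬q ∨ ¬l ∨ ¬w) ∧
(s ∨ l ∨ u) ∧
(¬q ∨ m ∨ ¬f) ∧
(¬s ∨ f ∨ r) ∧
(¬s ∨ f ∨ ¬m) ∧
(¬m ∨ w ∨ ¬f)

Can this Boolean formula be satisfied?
Yes

Yes, the formula is satisfiable.

One satisfying assignment is: r=False, w=False, q=False, s=True, f=True, l=False, m=False, u=True

Verification: With this assignment, all 28 clauses evaluate to true.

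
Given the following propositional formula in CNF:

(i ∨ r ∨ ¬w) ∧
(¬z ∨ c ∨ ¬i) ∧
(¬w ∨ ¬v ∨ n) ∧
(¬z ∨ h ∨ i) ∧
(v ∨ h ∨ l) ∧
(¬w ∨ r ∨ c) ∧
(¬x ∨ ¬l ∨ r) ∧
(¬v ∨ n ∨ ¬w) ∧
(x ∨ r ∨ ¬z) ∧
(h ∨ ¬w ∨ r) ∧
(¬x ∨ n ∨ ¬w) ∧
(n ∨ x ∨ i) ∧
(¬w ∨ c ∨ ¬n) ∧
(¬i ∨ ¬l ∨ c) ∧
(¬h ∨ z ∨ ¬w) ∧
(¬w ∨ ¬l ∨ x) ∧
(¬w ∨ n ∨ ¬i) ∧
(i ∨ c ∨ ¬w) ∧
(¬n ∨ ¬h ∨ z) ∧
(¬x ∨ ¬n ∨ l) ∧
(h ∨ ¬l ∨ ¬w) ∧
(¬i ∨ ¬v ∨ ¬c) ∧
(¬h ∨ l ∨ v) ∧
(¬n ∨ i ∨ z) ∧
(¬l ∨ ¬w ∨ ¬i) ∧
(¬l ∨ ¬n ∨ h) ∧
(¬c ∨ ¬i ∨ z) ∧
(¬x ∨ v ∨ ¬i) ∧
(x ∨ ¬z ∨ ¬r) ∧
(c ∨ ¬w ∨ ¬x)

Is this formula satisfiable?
Yes

Yes, the formula is satisfiable.

One satisfying assignment is: x=False, z=False, n=False, h=False, c=False, l=False, w=False, v=True, r=False, i=True

Verification: With this assignment, all 30 clauses evaluate to true.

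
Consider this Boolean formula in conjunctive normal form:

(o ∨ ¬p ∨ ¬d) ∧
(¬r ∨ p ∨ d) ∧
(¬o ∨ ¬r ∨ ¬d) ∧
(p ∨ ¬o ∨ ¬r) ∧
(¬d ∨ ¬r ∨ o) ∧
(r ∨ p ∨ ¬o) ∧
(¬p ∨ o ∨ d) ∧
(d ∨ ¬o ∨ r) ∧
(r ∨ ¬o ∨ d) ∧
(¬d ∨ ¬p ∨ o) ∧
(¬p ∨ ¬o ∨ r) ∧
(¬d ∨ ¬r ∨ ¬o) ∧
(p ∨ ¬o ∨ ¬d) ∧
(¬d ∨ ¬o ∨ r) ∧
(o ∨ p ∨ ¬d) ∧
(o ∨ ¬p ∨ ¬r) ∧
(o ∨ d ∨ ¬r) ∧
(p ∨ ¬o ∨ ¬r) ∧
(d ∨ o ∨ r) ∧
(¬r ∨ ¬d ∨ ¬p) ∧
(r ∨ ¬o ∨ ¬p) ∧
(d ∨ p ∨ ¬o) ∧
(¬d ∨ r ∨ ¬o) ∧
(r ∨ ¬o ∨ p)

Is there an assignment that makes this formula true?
Yes

Yes, the formula is satisfiable.

One satisfying assignment is: d=False, r=True, o=True, p=True

Verification: With this assignment, all 24 clauses evaluate to true.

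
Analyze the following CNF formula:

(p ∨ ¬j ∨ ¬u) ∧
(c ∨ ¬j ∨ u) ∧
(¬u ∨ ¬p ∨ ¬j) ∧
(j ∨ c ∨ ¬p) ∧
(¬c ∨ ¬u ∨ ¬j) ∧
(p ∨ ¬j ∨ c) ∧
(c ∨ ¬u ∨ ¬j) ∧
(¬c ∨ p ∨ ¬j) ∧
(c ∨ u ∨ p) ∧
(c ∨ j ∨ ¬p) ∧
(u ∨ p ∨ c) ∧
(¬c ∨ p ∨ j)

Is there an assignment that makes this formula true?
Yes

Yes, the formula is satisfiable.

One satisfying assignment is: u=True, p=False, j=False, c=False

Verification: With this assignment, all 12 clauses evaluate to true.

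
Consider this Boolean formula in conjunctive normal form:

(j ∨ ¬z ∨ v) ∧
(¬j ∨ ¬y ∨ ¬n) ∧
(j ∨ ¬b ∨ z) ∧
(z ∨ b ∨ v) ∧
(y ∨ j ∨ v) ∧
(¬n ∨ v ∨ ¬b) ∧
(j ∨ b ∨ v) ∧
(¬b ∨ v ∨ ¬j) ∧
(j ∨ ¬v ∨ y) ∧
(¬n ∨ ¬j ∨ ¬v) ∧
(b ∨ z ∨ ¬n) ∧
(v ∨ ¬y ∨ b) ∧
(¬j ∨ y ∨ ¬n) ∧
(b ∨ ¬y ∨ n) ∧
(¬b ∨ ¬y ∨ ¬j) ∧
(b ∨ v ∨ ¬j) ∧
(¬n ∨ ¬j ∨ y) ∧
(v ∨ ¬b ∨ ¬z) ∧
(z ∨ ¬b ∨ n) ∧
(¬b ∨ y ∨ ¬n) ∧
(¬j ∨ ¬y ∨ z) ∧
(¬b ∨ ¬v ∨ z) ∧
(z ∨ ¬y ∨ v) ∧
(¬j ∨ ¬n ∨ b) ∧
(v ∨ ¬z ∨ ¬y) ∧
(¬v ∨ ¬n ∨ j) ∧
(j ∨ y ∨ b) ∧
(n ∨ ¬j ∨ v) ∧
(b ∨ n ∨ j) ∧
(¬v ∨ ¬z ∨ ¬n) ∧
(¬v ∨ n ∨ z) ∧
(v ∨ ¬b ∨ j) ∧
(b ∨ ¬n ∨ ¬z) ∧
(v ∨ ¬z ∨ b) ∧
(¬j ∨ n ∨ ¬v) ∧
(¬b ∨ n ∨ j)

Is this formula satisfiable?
No

No, the formula is not satisfiable.

No assignment of truth values to the variables can make all 36 clauses true simultaneously.

The formula is UNSAT (unsatisfiable).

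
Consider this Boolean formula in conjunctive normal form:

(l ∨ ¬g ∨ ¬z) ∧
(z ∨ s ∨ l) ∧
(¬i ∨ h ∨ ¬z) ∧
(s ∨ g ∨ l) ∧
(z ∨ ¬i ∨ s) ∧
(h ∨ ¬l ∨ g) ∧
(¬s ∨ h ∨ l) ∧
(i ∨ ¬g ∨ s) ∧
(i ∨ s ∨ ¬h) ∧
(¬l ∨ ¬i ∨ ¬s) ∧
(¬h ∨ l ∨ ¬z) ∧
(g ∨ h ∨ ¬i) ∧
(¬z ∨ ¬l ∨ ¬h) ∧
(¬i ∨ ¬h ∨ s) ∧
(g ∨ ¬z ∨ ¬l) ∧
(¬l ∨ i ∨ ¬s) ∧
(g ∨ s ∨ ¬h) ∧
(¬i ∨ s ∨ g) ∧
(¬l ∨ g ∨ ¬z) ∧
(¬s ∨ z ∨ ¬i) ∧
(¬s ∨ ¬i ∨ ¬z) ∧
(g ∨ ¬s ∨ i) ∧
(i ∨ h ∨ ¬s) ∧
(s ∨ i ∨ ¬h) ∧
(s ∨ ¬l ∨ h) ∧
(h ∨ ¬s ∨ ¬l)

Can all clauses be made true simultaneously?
Yes

Yes, the formula is satisfiable.

One satisfying assignment is: l=False, z=False, g=True, s=True, i=False, h=True

Verification: With this assignment, all 26 clauses evaluate to true.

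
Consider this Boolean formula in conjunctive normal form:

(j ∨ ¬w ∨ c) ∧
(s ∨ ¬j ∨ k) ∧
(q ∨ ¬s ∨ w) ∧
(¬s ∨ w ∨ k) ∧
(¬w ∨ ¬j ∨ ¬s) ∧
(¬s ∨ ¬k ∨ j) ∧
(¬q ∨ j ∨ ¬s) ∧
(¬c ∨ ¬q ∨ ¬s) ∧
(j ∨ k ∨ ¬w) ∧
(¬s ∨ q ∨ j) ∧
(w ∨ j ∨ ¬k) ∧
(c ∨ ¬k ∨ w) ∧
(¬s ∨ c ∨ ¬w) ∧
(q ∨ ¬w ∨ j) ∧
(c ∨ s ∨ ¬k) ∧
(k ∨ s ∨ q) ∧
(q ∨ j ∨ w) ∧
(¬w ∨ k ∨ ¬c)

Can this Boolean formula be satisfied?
Yes

Yes, the formula is satisfiable.

One satisfying assignment is: s=False, w=False, j=False, k=False, q=True, c=False

Verification: With this assignment, all 18 clauses evaluate to true.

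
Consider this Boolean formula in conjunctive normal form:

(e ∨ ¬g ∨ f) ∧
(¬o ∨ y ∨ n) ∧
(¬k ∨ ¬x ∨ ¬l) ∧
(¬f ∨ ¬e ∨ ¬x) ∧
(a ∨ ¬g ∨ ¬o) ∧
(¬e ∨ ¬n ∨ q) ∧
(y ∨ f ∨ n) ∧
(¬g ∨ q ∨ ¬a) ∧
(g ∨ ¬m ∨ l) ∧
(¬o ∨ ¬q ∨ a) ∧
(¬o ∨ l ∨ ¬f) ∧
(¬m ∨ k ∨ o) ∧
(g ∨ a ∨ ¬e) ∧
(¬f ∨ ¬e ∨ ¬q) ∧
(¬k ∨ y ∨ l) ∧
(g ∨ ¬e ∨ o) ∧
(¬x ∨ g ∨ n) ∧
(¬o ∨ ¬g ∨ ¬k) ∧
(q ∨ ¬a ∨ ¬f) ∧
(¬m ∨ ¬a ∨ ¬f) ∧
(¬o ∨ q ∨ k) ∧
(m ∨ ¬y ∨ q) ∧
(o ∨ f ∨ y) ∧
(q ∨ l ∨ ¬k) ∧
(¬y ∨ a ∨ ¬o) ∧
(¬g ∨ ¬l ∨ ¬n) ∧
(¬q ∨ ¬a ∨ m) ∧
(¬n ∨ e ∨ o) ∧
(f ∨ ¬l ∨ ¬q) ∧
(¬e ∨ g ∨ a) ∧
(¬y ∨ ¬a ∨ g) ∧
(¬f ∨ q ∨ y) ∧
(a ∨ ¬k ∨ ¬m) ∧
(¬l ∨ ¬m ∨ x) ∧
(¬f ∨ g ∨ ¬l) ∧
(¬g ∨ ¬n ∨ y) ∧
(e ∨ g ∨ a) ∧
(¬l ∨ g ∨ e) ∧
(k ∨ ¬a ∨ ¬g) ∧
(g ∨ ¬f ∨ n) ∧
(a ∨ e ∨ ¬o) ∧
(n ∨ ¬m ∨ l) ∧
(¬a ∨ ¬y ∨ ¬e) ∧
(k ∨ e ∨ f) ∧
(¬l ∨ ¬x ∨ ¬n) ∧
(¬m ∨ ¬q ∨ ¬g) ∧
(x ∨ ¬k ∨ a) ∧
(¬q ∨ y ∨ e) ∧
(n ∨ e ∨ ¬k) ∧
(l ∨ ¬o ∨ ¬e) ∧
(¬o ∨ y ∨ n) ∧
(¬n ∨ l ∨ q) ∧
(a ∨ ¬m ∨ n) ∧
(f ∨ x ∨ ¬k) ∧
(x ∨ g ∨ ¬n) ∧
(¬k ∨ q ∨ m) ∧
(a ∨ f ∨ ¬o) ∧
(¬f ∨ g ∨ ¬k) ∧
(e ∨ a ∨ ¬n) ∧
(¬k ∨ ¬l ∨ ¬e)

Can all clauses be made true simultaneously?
Yes

Yes, the formula is satisfiable.

One satisfying assignment is: m=False, k=False, l=False, y=True, o=False, a=False, e=False, q=True, g=True, n=False, f=True, x=False

Verification: With this assignment, all 60 clauses evaluate to true.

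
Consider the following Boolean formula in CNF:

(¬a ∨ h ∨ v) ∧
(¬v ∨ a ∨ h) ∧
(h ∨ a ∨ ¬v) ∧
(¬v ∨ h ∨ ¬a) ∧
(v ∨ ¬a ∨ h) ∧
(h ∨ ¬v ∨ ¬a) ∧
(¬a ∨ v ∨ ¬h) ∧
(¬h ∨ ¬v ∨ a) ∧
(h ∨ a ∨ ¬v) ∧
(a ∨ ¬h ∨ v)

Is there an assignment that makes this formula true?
Yes

Yes, the formula is satisfiable.

One satisfying assignment is: a=False, h=False, v=False

Verification: With this assignment, all 10 clauses evaluate to true.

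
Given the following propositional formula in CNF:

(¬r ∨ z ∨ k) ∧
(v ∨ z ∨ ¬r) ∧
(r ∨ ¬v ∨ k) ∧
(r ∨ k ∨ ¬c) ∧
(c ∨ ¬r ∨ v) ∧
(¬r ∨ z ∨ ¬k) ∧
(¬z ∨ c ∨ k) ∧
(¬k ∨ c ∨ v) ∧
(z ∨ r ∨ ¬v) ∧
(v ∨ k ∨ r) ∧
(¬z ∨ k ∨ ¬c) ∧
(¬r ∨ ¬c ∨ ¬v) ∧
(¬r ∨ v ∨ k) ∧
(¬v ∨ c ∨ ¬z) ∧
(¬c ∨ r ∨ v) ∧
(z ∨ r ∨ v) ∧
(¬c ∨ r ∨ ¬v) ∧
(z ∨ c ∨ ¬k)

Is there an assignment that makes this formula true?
Yes

Yes, the formula is satisfiable.

One satisfying assignment is: k=True, v=False, r=True, c=True, z=True

Verification: With this assignment, all 18 clauses evaluate to true.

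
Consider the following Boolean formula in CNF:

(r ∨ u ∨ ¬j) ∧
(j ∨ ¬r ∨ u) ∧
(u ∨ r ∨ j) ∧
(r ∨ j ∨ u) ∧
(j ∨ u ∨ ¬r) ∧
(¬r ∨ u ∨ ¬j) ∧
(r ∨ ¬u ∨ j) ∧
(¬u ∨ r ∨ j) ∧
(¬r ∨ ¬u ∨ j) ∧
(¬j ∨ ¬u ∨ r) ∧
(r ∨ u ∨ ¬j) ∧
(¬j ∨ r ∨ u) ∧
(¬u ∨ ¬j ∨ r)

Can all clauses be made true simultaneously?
Yes

Yes, the formula is satisfiable.

One satisfying assignment is: u=True, j=True, r=True

Verification: With this assignment, all 13 clauses evaluate to true.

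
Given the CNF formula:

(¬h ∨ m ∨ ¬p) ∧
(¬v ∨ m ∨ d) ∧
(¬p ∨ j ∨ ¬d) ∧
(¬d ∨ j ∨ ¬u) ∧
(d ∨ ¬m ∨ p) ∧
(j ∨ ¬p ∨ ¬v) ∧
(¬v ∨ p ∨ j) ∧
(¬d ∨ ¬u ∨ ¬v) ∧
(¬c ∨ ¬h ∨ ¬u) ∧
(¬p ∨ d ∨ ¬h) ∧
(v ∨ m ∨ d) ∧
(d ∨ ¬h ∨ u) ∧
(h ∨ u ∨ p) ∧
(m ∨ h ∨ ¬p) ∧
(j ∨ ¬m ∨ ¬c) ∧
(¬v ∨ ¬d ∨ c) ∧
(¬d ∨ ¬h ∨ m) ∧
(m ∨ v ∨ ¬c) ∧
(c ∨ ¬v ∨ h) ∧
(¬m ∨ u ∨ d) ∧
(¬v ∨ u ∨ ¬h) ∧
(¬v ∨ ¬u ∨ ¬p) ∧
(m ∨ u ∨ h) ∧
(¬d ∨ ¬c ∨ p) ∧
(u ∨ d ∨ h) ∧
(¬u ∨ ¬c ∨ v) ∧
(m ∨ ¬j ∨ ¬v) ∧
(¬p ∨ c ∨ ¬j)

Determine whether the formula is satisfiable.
Yes

Yes, the formula is satisfiable.

One satisfying assignment is: h=True, d=True, m=True, j=False, p=False, c=False, v=False, u=False

Verification: With this assignment, all 28 clauses evaluate to true.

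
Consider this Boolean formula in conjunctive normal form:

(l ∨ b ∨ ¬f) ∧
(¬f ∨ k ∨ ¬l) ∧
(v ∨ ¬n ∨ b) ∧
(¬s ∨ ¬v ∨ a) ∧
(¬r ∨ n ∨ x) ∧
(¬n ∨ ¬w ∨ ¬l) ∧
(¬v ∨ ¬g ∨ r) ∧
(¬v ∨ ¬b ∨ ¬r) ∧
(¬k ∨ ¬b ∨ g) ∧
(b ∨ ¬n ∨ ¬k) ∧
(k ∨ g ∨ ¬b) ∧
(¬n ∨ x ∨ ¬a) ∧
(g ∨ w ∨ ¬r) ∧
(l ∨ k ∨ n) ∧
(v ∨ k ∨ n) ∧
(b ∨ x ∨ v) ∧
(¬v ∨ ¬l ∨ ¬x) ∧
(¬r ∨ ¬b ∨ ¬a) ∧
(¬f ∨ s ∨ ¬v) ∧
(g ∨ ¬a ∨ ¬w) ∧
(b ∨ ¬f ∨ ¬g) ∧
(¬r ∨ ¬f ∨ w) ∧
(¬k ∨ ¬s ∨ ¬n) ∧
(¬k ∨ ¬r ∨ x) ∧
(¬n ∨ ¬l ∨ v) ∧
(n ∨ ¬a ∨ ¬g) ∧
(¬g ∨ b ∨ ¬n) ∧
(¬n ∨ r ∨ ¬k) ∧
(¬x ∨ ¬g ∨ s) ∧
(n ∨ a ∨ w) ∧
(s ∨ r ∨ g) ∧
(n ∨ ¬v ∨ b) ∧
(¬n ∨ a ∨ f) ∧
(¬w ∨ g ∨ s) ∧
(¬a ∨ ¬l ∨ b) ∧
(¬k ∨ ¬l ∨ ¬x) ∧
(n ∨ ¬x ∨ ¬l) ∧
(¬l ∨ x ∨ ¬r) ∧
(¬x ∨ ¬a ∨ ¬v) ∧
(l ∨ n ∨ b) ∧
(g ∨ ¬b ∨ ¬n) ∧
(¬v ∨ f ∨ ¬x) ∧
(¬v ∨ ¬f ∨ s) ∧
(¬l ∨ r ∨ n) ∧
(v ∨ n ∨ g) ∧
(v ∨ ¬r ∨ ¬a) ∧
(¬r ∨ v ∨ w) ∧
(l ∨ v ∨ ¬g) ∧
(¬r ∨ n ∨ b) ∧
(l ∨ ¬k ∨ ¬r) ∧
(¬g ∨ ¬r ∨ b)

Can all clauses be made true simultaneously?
No

No, the formula is not satisfiable.

No assignment of truth values to the variables can make all 51 clauses true simultaneously.

The formula is UNSAT (unsatisfiable).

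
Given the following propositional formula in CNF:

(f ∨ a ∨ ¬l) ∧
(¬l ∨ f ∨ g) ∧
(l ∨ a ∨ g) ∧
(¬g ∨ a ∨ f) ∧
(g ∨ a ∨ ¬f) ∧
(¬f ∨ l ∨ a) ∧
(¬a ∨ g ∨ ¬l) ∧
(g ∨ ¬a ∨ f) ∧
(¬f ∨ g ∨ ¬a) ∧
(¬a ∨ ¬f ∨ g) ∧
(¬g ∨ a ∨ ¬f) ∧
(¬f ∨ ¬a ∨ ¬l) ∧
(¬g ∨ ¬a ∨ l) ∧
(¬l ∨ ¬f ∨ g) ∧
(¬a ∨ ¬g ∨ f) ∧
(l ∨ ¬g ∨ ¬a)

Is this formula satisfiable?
No

No, the formula is not satisfiable.

No assignment of truth values to the variables can make all 16 clauses true simultaneously.

The formula is UNSAT (unsatisfiable).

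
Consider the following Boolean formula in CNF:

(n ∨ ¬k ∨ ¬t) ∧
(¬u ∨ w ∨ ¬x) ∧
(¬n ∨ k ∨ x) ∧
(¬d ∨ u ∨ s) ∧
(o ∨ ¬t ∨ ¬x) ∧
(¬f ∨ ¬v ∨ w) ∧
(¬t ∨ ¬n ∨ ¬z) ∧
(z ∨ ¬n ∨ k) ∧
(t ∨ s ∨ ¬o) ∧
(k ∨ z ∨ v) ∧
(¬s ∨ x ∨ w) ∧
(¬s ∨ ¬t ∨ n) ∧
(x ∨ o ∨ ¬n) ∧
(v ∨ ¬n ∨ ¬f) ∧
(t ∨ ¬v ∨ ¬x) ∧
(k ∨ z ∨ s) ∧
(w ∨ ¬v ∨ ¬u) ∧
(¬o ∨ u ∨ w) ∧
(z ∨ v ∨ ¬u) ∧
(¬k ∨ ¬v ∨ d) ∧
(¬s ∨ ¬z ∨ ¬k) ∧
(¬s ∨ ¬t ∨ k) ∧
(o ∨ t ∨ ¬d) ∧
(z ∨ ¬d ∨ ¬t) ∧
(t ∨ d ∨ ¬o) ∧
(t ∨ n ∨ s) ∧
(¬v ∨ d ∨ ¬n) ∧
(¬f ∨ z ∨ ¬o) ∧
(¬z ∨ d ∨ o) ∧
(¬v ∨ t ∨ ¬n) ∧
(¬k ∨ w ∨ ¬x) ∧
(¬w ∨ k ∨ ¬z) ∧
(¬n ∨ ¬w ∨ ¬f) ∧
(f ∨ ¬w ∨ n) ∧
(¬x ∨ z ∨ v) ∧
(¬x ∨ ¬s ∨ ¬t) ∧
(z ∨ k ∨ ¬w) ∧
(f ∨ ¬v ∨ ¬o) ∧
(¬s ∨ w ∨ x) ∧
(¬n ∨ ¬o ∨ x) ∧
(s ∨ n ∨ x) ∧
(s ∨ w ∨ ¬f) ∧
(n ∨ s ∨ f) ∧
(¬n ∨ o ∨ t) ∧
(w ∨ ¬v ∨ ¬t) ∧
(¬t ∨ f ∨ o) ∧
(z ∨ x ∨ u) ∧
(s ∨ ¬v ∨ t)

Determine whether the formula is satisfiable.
No

No, the formula is not satisfiable.

No assignment of truth values to the variables can make all 48 clauses true simultaneously.

The formula is UNSAT (unsatisfiable).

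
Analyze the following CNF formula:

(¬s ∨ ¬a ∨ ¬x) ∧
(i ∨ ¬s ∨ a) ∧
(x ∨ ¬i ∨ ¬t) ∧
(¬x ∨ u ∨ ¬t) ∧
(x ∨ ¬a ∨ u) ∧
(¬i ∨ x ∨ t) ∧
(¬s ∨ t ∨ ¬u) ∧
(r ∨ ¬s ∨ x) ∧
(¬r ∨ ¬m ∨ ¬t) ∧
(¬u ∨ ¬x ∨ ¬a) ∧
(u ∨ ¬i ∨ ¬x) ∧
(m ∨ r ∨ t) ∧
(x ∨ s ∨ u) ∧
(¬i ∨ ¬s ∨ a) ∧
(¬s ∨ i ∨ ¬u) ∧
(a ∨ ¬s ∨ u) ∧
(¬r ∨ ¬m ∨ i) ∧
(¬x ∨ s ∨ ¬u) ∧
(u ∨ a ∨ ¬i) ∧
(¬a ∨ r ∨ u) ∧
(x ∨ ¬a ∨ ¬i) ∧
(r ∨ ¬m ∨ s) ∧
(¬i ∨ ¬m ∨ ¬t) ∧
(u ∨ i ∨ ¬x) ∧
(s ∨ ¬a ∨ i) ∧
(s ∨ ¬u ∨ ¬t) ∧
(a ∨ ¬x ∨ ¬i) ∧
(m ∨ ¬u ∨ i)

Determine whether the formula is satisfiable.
No

No, the formula is not satisfiable.

No assignment of truth values to the variables can make all 28 clauses true simultaneously.

The formula is UNSAT (unsatisfiable).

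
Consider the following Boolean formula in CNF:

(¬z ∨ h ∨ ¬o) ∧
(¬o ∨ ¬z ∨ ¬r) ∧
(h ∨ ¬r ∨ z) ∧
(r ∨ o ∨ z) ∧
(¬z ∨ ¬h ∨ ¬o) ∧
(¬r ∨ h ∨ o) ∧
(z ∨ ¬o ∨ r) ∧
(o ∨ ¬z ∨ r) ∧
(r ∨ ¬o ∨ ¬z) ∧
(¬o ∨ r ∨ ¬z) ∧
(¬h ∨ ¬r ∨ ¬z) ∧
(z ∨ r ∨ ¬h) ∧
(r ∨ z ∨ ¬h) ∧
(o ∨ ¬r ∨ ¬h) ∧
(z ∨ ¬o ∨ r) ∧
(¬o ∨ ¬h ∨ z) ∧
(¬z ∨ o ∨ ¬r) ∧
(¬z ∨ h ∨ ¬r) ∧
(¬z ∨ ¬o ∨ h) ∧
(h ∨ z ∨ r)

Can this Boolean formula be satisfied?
No

No, the formula is not satisfiable.

No assignment of truth values to the variables can make all 20 clauses true simultaneously.

The formula is UNSAT (unsatisfiable).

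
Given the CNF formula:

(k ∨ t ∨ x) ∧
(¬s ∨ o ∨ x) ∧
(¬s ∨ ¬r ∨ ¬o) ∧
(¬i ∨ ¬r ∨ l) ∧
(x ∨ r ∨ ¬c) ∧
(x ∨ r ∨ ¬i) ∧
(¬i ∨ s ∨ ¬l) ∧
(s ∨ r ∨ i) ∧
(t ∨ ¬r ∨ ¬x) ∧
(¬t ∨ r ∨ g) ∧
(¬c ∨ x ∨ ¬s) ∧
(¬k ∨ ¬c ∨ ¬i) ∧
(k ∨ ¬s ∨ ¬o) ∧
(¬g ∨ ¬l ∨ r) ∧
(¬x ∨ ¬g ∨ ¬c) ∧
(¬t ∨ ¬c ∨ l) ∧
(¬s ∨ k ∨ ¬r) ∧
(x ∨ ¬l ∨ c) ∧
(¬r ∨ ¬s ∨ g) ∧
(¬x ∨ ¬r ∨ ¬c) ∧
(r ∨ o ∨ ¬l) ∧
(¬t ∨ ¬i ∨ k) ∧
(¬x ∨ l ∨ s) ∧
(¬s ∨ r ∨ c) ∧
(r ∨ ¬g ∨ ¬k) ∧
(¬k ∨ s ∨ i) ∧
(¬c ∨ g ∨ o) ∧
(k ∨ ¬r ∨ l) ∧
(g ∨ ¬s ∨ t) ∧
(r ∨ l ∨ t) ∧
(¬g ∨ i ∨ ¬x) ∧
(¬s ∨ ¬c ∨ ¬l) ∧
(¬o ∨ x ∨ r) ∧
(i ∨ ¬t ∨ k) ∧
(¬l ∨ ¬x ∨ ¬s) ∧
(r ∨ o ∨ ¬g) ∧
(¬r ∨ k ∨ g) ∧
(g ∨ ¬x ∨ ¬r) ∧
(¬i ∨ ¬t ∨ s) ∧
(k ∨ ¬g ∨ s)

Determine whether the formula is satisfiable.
No

No, the formula is not satisfiable.

No assignment of truth values to the variables can make all 40 clauses true simultaneously.

The formula is UNSAT (unsatisfiable).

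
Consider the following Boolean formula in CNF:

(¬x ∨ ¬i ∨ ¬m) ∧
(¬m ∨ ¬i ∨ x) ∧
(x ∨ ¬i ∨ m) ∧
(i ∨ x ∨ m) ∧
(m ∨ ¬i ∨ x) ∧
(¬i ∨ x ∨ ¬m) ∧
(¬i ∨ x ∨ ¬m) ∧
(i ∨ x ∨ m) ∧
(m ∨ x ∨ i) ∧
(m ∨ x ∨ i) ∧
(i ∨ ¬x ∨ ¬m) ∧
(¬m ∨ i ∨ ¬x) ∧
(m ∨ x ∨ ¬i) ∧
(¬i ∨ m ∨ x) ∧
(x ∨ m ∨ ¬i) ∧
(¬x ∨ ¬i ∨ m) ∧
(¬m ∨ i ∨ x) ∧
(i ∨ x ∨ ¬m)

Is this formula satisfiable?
Yes

Yes, the formula is satisfiable.

One satisfying assignment is: m=False, i=False, x=True

Verification: With this assignment, all 18 clauses evaluate to true.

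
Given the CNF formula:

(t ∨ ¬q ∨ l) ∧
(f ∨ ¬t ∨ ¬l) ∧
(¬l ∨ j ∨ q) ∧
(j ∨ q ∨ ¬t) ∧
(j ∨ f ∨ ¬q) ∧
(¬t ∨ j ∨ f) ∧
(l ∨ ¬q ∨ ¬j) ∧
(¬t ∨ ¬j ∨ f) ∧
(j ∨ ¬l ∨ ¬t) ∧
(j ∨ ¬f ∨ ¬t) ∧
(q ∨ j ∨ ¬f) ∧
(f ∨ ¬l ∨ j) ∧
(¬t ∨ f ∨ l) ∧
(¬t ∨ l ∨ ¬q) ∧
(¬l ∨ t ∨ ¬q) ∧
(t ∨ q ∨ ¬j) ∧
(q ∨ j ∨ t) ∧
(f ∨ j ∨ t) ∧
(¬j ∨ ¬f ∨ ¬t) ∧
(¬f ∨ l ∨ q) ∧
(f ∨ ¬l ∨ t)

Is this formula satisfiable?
No

No, the formula is not satisfiable.

No assignment of truth values to the variables can make all 21 clauses true simultaneously.

The formula is UNSAT (unsatisfiable).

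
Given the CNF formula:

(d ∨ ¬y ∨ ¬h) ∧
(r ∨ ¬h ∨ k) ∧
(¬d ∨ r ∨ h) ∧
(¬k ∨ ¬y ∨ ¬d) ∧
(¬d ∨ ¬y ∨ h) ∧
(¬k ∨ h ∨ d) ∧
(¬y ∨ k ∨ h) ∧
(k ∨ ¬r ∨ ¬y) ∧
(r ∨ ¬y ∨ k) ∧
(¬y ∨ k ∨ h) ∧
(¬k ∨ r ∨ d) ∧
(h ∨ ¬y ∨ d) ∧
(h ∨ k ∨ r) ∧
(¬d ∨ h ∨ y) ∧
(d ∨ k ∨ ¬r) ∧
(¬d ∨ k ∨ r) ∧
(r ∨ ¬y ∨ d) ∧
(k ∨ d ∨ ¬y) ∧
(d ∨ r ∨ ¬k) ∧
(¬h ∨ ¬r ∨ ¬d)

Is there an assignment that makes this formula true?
Yes

Yes, the formula is satisfiable.

One satisfying assignment is: y=False, k=True, d=False, h=True, r=True

Verification: With this assignment, all 20 clauses evaluate to true.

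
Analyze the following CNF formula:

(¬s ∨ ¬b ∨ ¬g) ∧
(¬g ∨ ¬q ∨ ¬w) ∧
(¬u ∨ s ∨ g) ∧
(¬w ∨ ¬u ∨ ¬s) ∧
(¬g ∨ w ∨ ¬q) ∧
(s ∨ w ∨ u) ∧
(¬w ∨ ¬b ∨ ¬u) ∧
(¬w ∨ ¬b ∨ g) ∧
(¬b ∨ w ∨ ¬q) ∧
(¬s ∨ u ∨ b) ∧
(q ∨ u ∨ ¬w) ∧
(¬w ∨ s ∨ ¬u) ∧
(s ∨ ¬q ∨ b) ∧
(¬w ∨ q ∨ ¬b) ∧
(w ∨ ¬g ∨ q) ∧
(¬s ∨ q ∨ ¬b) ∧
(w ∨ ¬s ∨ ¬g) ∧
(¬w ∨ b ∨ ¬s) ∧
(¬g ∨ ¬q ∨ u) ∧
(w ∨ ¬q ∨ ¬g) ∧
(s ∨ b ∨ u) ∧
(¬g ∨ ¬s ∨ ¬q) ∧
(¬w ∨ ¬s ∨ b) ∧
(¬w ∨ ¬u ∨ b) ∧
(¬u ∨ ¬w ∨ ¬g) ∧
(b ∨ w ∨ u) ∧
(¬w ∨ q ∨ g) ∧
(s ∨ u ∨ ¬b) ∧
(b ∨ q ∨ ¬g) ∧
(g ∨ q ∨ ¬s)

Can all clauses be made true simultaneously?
Yes

Yes, the formula is satisfiable.

One satisfying assignment is: q=True, w=False, b=False, s=True, u=True, g=False

Verification: With this assignment, all 30 clauses evaluate to true.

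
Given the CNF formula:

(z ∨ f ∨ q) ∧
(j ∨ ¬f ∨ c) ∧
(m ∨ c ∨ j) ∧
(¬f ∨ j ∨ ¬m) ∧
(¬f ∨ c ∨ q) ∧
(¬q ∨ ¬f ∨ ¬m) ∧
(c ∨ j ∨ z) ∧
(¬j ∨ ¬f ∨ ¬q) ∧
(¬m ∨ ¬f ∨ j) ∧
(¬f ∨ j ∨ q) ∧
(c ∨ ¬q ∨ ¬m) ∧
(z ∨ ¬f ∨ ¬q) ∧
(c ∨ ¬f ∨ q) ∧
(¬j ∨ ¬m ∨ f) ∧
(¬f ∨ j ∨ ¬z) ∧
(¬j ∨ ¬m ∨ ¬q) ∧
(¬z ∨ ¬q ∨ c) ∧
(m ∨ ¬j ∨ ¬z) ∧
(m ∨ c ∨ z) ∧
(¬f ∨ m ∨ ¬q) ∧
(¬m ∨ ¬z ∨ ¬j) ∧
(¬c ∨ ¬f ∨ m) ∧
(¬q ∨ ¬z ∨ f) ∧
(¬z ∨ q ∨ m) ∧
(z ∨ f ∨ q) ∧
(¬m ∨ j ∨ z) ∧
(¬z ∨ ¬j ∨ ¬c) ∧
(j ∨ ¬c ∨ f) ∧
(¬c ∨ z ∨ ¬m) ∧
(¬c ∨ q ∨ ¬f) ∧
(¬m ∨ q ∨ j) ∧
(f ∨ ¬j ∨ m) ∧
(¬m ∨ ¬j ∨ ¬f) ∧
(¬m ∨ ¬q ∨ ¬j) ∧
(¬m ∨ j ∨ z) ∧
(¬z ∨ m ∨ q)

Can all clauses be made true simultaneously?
No

No, the formula is not satisfiable.

No assignment of truth values to the variables can make all 36 clauses true simultaneously.

The formula is UNSAT (unsatisfiable).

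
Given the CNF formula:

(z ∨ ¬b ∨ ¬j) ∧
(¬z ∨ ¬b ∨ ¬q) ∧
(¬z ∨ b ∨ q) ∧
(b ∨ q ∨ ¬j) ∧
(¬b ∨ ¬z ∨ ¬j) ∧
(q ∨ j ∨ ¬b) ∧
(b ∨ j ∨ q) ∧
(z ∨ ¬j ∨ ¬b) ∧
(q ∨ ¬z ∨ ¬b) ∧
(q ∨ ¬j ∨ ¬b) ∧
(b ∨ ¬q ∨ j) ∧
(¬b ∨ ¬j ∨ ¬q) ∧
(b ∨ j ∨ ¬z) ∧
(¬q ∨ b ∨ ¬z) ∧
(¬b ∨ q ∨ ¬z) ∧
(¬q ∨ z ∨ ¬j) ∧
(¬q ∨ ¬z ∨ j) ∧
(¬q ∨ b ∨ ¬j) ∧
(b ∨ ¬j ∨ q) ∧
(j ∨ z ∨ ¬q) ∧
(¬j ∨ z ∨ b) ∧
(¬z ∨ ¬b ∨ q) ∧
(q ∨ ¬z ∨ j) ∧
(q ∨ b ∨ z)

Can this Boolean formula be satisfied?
No

No, the formula is not satisfiable.

No assignment of truth values to the variables can make all 24 clauses true simultaneously.

The formula is UNSAT (unsatisfiable).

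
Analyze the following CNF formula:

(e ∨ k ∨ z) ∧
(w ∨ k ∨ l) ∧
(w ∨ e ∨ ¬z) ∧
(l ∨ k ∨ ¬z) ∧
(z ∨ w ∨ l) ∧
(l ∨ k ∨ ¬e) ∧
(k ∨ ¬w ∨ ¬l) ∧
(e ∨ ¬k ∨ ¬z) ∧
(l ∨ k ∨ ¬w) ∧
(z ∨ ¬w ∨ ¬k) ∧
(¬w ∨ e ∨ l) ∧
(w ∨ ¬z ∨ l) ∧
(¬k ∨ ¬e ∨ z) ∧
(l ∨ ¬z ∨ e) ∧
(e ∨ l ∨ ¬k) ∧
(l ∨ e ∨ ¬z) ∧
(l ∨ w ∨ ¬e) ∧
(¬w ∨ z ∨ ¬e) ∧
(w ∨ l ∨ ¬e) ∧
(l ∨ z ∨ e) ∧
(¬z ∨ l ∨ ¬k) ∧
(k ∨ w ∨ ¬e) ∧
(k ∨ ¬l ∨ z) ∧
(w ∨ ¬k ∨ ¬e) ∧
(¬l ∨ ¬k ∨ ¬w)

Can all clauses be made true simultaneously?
Yes

Yes, the formula is satisfiable.

One satisfying assignment is: z=False, w=False, e=False, l=True, k=True

Verification: With this assignment, all 25 clauses evaluate to true.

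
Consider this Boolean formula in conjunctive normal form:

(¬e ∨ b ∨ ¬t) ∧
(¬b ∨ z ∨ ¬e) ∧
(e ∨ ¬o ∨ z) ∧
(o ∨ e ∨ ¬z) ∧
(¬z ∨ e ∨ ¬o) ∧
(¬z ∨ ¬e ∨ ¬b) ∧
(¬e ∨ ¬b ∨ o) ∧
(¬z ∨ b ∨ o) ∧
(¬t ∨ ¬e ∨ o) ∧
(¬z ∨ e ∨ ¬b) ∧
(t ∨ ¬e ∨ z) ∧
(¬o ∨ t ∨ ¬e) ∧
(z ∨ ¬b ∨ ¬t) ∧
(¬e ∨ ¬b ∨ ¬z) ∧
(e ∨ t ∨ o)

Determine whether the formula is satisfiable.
Yes

Yes, the formula is satisfiable.

One satisfying assignment is: o=False, b=False, t=True, e=False, z=False

Verification: With this assignment, all 15 clauses evaluate to true.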